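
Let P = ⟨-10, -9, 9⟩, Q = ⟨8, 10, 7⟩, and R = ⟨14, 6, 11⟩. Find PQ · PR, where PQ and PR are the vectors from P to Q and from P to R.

PQ = Q − P = (18, 19, -2)
PR = R − P = (24, 15, 2)
PQ · PR = 18·24 + 19·15 + (-2)·2 = 432 + 285 - 4 = 713

713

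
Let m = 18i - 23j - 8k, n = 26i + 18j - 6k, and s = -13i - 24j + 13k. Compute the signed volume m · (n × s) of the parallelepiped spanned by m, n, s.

10720

n × s:
i: 18·13 - (-6)·(-24) = 234 - 144 = 90
j: (-6)·(-13) - 26·13 = 78 - 338 = -260
k: 26·(-24) - 18·(-13) = -624 - (-234) = -390
n × s = (90, -260, -390)
m · (n × s) = 18·90 + (-23)·(-260) + (-8)·(-390) = 1620 + 5980 + 3120 = 10720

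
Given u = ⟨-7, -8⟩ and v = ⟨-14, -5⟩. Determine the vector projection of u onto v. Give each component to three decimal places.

(-8.742, -3.122)

u · v = (-7)·(-14) + (-8)·(-5) = 98 + 40 = 138
|v|² = 196 + 25 = 221
proj_v u = (138/221) · (-14, -5) ≈ (-8.742, -3.122)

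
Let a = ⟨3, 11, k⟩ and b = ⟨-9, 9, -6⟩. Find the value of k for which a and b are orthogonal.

12

a · b = 3·(-9) + 11·9 + k·(-6) = 72 - 6k
Set equal to 0: -6k = -72, so k = 12.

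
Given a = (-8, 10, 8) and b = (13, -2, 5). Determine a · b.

a · b = (-8)·13 + 10·(-2) + 8·5 = -104 - 20 + 40 = -84

-84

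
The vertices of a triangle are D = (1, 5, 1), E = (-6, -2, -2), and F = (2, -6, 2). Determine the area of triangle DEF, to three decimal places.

DE = (-7, -7, -3),  DF = (1, -11, 1)
i: (-7)·1 - (-3)·(-11) = -7 - 33 = -40
j: (-3)·1 - (-7)·1 = -3 - (-7) = 4
k: (-7)·(-11) - (-7)·1 = 77 - (-7) = 84
DE × DF = (-40, 4, 84)
|DE × DF| = √8672 ≈ 93.1236
area = ½ · 93.1236 ≈ 46.562

46.562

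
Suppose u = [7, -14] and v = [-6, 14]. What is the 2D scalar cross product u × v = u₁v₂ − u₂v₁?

14

7·14 - (-14)·(-6) = 98 - 84 = 14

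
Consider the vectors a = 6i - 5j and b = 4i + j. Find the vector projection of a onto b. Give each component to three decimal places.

(4.471, 1.118)

a · b = 6·4 + (-5)·1 = 24 - 5 = 19
|b|² = 16 + 1 = 17
proj_b a = (19/17) · (4, 1) ≈ (4.471, 1.118)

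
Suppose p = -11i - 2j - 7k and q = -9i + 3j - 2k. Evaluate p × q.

(25, 41, -51)

i: (-2)·(-2) - (-7)·3 = 4 - (-21) = 25
j: (-7)·(-9) - (-11)·(-2) = 63 - 22 = 41
k: (-11)·3 - (-2)·(-9) = -33 - 18 = -51
p × q = (25, 41, -51)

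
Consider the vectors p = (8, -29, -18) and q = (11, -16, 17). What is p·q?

246

p · q = 8·11 + (-29)·(-16) + (-18)·17 = 88 + 464 - 306 = 246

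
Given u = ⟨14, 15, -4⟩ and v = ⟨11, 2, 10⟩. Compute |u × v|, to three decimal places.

i: 15·10 - (-4)·2 = 150 - (-8) = 158
j: (-4)·11 - 14·10 = -44 - 140 = -184
k: 14·2 - 15·11 = 28 - 165 = -137
u × v = (158, -184, -137)
|u × v| = √(158² + (-184)² + (-137)²) = √77589 ≈ 278.5480

278.548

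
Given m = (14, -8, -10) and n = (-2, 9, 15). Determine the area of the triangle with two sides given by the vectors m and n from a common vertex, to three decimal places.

i: (-8)·15 - (-10)·9 = -120 - (-90) = -30
j: (-10)·(-2) - 14·15 = 20 - 210 = -190
k: 14·9 - (-8)·(-2) = 126 - 16 = 110
m × n = (-30, -190, 110)
|m × n| = √((-30)² + (-190)² + 110²) = √49100 ≈ 221.5852
area = ½ · 221.5852 ≈ 110.793

110.793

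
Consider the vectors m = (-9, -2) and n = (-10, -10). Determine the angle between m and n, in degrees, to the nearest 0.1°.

m · n = (-9)·(-10) + (-2)·(-10) = 90 + 20 = 110
|m|² = 81 + 4 = 85,  |m| = √85 ≈ 9.219544
|n|² = 100 + 100 = 200,  |n| = √200 ≈ 14.142136
cos θ = 110 / (9.219544 · 14.142136) ≈ 0.84366
θ = arccos(0.84366) ≈ 32.5°

32.5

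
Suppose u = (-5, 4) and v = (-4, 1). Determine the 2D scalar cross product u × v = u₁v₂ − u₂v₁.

(-5)·1 - 4·(-4) = -5 - (-16) = 11

11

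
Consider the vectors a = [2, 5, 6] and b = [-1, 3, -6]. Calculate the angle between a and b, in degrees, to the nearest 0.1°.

114.9

a · b = 2·(-1) + 5·3 + 6·(-6) = -2 + 15 - 36 = -23
|a|² = 4 + 25 + 36 = 65,  |a| = √65 ≈ 8.062258
|b|² = 1 + 9 + 36 = 46,  |b| = √46 ≈ 6.782330
cos θ = -23 / (8.062258 · 6.782330) ≈ -0.42062
θ = arccos(-0.42062) ≈ 114.9°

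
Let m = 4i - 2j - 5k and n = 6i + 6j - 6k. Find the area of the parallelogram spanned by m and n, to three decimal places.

i: (-2)·(-6) - (-5)·6 = 12 - (-30) = 42
j: (-5)·6 - 4·(-6) = -30 - (-24) = -6
k: 4·6 - (-2)·6 = 24 - (-12) = 36
m × n = (42, -6, 36)
|m × n| = √(42² + (-6)² + 36²) = √3096 ≈ 55.6417

55.642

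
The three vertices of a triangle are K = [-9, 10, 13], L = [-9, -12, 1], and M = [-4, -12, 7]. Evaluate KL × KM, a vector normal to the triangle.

(-132, -60, 110)

KL = (0, -22, -12)
KM = (5, -22, -6)
i: (-22)·(-6) - (-12)·(-22) = 132 - 264 = -132
j: (-12)·5 - 0·(-6) = -60 - 0 = -60
k: 0·(-22) - (-22)·5 = 0 - (-110) = 110
KL × KM = (-132, -60, 110)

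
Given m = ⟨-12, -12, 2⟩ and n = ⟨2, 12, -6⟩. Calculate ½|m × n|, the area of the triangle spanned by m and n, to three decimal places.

73.021

i: (-12)·(-6) - 2·12 = 72 - 24 = 48
j: 2·2 - (-12)·(-6) = 4 - 72 = -68
k: (-12)·12 - (-12)·2 = -144 - (-24) = -120
m × n = (48, -68, -120)
|m × n| = √(48² + (-68)² + (-120)²) = √21328 ≈ 146.0411
area = ½ · 146.0411 ≈ 73.021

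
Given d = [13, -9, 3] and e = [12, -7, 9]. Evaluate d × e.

(-60, -81, 17)

i: (-9)·9 - 3·(-7) = -81 - (-21) = -60
j: 3·12 - 13·9 = 36 - 117 = -81
k: 13·(-7) - (-9)·12 = -91 - (-108) = 17
d × e = (-60, -81, 17)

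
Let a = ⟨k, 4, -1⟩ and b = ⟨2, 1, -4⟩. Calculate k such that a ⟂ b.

-4

a · b = k·2 + 4·1 + (-1)·(-4) = 8 + 2k
Set equal to 0: 2k = -8, so k = -4.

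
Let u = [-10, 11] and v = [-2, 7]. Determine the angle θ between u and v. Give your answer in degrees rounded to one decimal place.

u · v = (-10)·(-2) + 11·7 = 20 + 77 = 97
|u|² = 100 + 121 = 221,  |u| = √221 ≈ 14.866069
|v|² = 4 + 49 = 53,  |v| = √53 ≈ 7.280110
cos θ = 97 / (14.866069 · 7.280110) ≈ 0.89627
θ = arccos(0.89627) ≈ 26.3°

26.3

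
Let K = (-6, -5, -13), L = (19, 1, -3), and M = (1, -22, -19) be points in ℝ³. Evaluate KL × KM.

KL = (25, 6, 10)
KM = (7, -17, -6)
i: 6·(-6) - 10·(-17) = -36 - (-170) = 134
j: 10·7 - 25·(-6) = 70 - (-150) = 220
k: 25·(-17) - 6·7 = -425 - 42 = -467
KL × KM = (134, 220, -467)

(134, 220, -467)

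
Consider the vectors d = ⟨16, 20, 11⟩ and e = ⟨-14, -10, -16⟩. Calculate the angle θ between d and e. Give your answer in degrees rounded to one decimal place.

d · e = 16·(-14) + 20·(-10) + 11·(-16) = -224 - 200 - 176 = -600
|d|² = 256 + 400 + 121 = 777,  |d| = √777 ≈ 27.874720
|e|² = 196 + 100 + 256 = 552,  |e| = √552 ≈ 23.494680
cos θ = -600 / (27.874720 · 23.494680) ≈ -0.91616
θ = arccos(-0.91616) ≈ 156.4°

156.4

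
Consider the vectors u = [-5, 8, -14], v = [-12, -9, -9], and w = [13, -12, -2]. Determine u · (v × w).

-4332

v × w:
i: (-9)·(-2) - (-9)·(-12) = 18 - 108 = -90
j: (-9)·13 - (-12)·(-2) = -117 - 24 = -141
k: (-12)·(-12) - (-9)·13 = 144 - (-117) = 261
v × w = (-90, -141, 261)
u · (v × w) = (-5)·(-90) + 8·(-141) + (-14)·261 = 450 - 1128 - 3654 = -4332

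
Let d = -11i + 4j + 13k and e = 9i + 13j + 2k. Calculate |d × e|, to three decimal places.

i: 4·2 - 13·13 = 8 - 169 = -161
j: 13·9 - (-11)·2 = 117 - (-22) = 139
k: (-11)·13 - 4·9 = -143 - 36 = -179
d × e = (-161, 139, -179)
|d × e| = √((-161)² + 139² + (-179)²) = √77283 ≈ 277.9982

277.998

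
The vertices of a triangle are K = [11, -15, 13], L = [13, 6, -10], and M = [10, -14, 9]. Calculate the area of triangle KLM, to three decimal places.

36.094

KL = (2, 21, -23),  KM = (-1, 1, -4)
i: 21·(-4) - (-23)·1 = -84 - (-23) = -61
j: (-23)·(-1) - 2·(-4) = 23 - (-8) = 31
k: 2·1 - 21·(-1) = 2 - (-21) = 23
KL × KM = (-61, 31, 23)
|KL × KM| = √5211 ≈ 72.1873
area = ½ · 72.1873 ≈ 36.094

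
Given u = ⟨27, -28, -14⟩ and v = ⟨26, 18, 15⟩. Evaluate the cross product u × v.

(-168, -769, 1214)

i: (-28)·15 - (-14)·18 = -420 - (-252) = -168
j: (-14)·26 - 27·15 = -364 - 405 = -769
k: 27·18 - (-28)·26 = 486 - (-728) = 1214
u × v = (-168, -769, 1214)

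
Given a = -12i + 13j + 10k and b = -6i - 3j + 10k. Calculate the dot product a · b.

133

a · b = (-12)·(-6) + 13·(-3) + 10·10 = 72 - 39 + 100 = 133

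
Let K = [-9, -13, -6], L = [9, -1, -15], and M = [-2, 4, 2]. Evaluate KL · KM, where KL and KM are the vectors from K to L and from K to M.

258

KL = L − K = (18, 12, -9)
KM = M − K = (7, 17, 8)
KL · KM = 18·7 + 12·17 + (-9)·8 = 126 + 204 - 72 = 258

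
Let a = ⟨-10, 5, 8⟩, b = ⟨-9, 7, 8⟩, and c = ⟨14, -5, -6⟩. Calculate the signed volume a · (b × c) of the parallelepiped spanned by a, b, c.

-114

b × c:
i: 7·(-6) - 8·(-5) = -42 - (-40) = -2
j: 8·14 - (-9)·(-6) = 112 - 54 = 58
k: (-9)·(-5) - 7·14 = 45 - 98 = -53
b × c = (-2, 58, -53)
a · (b × c) = (-10)·(-2) + 5·58 + 8·(-53) = 20 + 290 - 424 = -114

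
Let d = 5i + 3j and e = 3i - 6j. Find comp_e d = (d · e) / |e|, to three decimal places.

d · e = 5·3 + 3·(-6) = 15 - 18 = -3
|e| = √(9 + 36) = √45 ≈ 6.7082
comp_e d = -3 / √45 ≈ -0.447

-0.447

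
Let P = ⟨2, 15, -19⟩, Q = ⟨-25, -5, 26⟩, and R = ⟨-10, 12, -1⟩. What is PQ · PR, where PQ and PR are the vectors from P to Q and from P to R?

1194

PQ = Q − P = (-27, -20, 45)
PR = R − P = (-12, -3, 18)
PQ · PR = (-27)·(-12) + (-20)·(-3) + 45·18 = 324 + 60 + 810 = 1194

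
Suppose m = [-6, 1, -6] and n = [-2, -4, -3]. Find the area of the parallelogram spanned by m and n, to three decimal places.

i: 1·(-3) - (-6)·(-4) = -3 - 24 = -27
j: (-6)·(-2) - (-6)·(-3) = 12 - 18 = -6
k: (-6)·(-4) - 1·(-2) = 24 - (-2) = 26
m × n = (-27, -6, 26)
|m × n| = √((-27)² + (-6)² + 26²) = √1441 ≈ 37.9605

37.961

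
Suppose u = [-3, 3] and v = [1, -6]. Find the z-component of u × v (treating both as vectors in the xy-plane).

(-3)·(-6) - 3·1 = 18 - 3 = 15

15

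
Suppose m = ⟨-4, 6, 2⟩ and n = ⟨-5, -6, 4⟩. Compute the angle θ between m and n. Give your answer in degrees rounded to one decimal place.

97.0

m · n = (-4)·(-5) + 6·(-6) + 2·4 = 20 - 36 + 8 = -8
|m|² = 16 + 36 + 4 = 56,  |m| = √56 ≈ 7.483315
|n|² = 25 + 36 + 16 = 77,  |n| = √77 ≈ 8.774964
cos θ = -8 / (7.483315 · 8.774964) ≈ -0.12183
θ = arccos(-0.12183) ≈ 97.0°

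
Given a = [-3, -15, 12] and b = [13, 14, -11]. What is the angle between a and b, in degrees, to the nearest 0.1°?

152.7

a · b = (-3)·13 + (-15)·14 + 12·(-11) = -39 - 210 - 132 = -381
|a|² = 9 + 225 + 144 = 378,  |a| = √378 ≈ 19.442222
|b|² = 169 + 196 + 121 = 486,  |b| = √486 ≈ 22.045408
cos θ = -381 / (19.442222 · 22.045408) ≈ -0.88892
θ = arccos(-0.88892) ≈ 152.7°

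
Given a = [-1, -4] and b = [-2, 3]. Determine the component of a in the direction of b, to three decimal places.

-2.774

a · b = (-1)·(-2) + (-4)·3 = 2 - 12 = -10
|b| = √(4 + 9) = √13 ≈ 3.6056
comp_b a = -10 / √13 ≈ -2.774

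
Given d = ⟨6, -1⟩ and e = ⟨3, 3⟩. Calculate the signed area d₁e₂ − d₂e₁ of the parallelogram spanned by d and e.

6·3 - (-1)·3 = 18 - (-3) = 21

21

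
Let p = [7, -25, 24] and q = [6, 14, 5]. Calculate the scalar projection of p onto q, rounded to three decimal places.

-11.727

p · q = 7·6 + (-25)·14 + 24·5 = 42 - 350 + 120 = -188
|q| = √(36 + 196 + 25) = √257 ≈ 16.0312
comp_q p = -188 / √257 ≈ -11.727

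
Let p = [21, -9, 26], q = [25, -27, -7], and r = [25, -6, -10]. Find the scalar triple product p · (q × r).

q × r:
i: (-27)·(-10) - (-7)·(-6) = 270 - 42 = 228
j: (-7)·25 - 25·(-10) = -175 - (-250) = 75
k: 25·(-6) - (-27)·25 = -150 - (-675) = 525
q × r = (228, 75, 525)
p · (q × r) = 21·228 + (-9)·75 + 26·525 = 4788 - 675 + 13650 = 17763

17763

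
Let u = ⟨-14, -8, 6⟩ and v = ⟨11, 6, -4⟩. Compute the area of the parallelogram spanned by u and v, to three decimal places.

i: (-8)·(-4) - 6·6 = 32 - 36 = -4
j: 6·11 - (-14)·(-4) = 66 - 56 = 10
k: (-14)·6 - (-8)·11 = -84 - (-88) = 4
u × v = (-4, 10, 4)
|u × v| = √((-4)² + 10² + 4²) = √132 ≈ 11.4891

11.489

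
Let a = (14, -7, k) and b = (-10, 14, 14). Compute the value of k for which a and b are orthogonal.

a · b = 14·(-10) + (-7)·14 + k·14 = -238 + 14k
Set equal to 0: 14k = 238, so k = 17.

17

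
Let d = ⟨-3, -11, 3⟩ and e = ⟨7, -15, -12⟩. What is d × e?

(177, -15, 122)

i: (-11)·(-12) - 3·(-15) = 132 - (-45) = 177
j: 3·7 - (-3)·(-12) = 21 - 36 = -15
k: (-3)·(-15) - (-11)·7 = 45 - (-77) = 122
d × e = (177, -15, 122)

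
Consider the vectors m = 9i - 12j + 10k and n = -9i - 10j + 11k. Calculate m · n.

149

m · n = 9·(-9) + (-12)·(-10) + 10·11 = -81 + 120 + 110 = 149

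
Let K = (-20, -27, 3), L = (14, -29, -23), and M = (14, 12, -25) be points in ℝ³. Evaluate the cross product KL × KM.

(1070, 68, 1394)

KL = (34, -2, -26)
KM = (34, 39, -28)
i: (-2)·(-28) - (-26)·39 = 56 - (-1014) = 1070
j: (-26)·34 - 34·(-28) = -884 - (-952) = 68
k: 34·39 - (-2)·34 = 1326 - (-68) = 1394
KL × KM = (1070, 68, 1394)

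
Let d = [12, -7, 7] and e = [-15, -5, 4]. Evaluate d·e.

d · e = 12·(-15) + (-7)·(-5) + 7·4 = -180 + 35 + 28 = -117

-117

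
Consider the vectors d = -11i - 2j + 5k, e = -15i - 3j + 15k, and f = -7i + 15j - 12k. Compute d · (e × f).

1419

e × f:
i: (-3)·(-12) - 15·15 = 36 - 225 = -189
j: 15·(-7) - (-15)·(-12) = -105 - 180 = -285
k: (-15)·15 - (-3)·(-7) = -225 - 21 = -246
e × f = (-189, -285, -246)
d · (e × f) = (-11)·(-189) + (-2)·(-285) + 5·(-246) = 2079 + 570 - 1230 = 1419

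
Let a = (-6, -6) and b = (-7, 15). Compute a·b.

-48

a · b = (-6)·(-7) + (-6)·15 = 42 - 90 = -48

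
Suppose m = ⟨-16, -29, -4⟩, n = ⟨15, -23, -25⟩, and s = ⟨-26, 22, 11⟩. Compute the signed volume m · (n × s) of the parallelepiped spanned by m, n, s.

n × s:
i: (-23)·11 - (-25)·22 = -253 - (-550) = 297
j: (-25)·(-26) - 15·11 = 650 - 165 = 485
k: 15·22 - (-23)·(-26) = 330 - 598 = -268
n × s = (297, 485, -268)
m · (n × s) = (-16)·297 + (-29)·485 + (-4)·(-268) = -4752 - 14065 + 1072 = -17745

-17745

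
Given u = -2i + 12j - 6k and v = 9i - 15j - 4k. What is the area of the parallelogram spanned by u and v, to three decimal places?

170.212

i: 12·(-4) - (-6)·(-15) = -48 - 90 = -138
j: (-6)·9 - (-2)·(-4) = -54 - 8 = -62
k: (-2)·(-15) - 12·9 = 30 - 108 = -78
u × v = (-138, -62, -78)
|u × v| = √((-138)² + (-62)² + (-78)²) = √28972 ≈ 170.2116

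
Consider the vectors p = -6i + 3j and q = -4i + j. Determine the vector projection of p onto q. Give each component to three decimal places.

(-6.353, 1.588)

p · q = (-6)·(-4) + 3·1 = 24 + 3 = 27
|q|² = 16 + 1 = 17
proj_q p = (27/17) · (-4, 1) ≈ (-6.353, 1.588)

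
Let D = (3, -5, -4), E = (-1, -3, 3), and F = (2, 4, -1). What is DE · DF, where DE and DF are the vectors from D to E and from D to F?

43

DE = E − D = (-4, 2, 7)
DF = F − D = (-1, 9, 3)
DE · DF = (-4)·(-1) + 2·9 + 7·3 = 4 + 18 + 21 = 43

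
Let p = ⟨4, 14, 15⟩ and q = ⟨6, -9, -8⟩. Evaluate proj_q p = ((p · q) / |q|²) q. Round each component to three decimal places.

(-7.359, 11.039, 9.812)

p · q = 4·6 + 14·(-9) + 15·(-8) = 24 - 126 - 120 = -222
|q|² = 36 + 81 + 64 = 181
proj_q p = (-222/181) · (6, -9, -8) ≈ (-7.359, 11.039, 9.812)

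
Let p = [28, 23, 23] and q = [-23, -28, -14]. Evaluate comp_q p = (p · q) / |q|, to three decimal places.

p · q = 28·(-23) + 23·(-28) + 23·(-14) = -644 - 644 - 322 = -1610
|q| = √(529 + 784 + 196) = √1509 ≈ 38.8458
comp_q p = -1610 / √1509 ≈ -41.446

-41.446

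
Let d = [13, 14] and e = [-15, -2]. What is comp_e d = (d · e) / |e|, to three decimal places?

-14.736

d · e = 13·(-15) + 14·(-2) = -195 - 28 = -223
|e| = √(225 + 4) = √229 ≈ 15.1327
comp_e d = -223 / √229 ≈ -14.736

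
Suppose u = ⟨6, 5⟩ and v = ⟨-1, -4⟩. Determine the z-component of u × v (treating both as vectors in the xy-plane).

6·(-4) - 5·(-1) = -24 - (-5) = -19

-19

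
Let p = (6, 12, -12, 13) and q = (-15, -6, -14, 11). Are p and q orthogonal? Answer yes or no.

no

p · q = 6·(-15) + 12·(-6) + (-12)·(-14) + 13·11 = -90 - 72 + 168 + 143 = 149
Nonzero, so the vectors are not orthogonal.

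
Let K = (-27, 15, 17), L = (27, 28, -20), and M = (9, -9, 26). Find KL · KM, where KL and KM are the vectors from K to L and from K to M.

KL = L − K = (54, 13, -37)
KM = M − K = (36, -24, 9)
KL · KM = 54·36 + 13·(-24) + (-37)·9 = 1944 - 312 - 333 = 1299

1299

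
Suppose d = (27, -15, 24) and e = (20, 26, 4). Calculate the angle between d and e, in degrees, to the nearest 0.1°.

d · e = 27·20 + (-15)·26 + 24·4 = 540 - 390 + 96 = 246
|d|² = 729 + 225 + 576 = 1530,  |d| = √1530 ≈ 39.115214
|e|² = 400 + 676 + 16 = 1092,  |e| = √1092 ≈ 33.045423
cos θ = 246 / (39.115214 · 33.045423) ≈ 0.19032
θ = arccos(0.19032) ≈ 79.0°

79.0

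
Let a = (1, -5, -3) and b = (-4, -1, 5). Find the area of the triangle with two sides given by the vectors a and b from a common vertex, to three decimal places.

i: (-5)·5 - (-3)·(-1) = -25 - 3 = -28
j: (-3)·(-4) - 1·5 = 12 - 5 = 7
k: 1·(-1) - (-5)·(-4) = -1 - 20 = -21
a × b = (-28, 7, -21)
|a × b| = √((-28)² + 7² + (-21)²) = √1274 ≈ 35.6931
area = ½ · 35.6931 ≈ 17.847

17.847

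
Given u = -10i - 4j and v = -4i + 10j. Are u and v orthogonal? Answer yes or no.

u · v = (-10)·(-4) + (-4)·10 = 40 - 40 = 0
Zero, so the vectors are orthogonal.

yes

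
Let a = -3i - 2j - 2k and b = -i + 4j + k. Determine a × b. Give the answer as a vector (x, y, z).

i: (-2)·1 - (-2)·4 = -2 - (-8) = 6
j: (-2)·(-1) - (-3)·1 = 2 - (-3) = 5
k: (-3)·4 - (-2)·(-1) = -12 - 2 = -14
a × b = (6, 5, -14)

(6, 5, -14)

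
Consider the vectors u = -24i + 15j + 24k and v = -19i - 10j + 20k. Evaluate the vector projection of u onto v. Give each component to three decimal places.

(-17.345, -9.129, 18.258)

u · v = (-24)·(-19) + 15·(-10) + 24·20 = 456 - 150 + 480 = 786
|v|² = 361 + 100 + 400 = 861
proj_v u = (786/861) · (-19, -10, 20) ≈ (-17.345, -9.129, 18.258)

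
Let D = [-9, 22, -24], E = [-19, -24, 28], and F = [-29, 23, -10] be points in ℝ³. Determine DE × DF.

DE = (-10, -46, 52)
DF = (-20, 1, 14)
i: (-46)·14 - 52·1 = -644 - 52 = -696
j: 52·(-20) - (-10)·14 = -1040 - (-140) = -900
k: (-10)·1 - (-46)·(-20) = -10 - 920 = -930
DE × DF = (-696, -900, -930)

(-696, -900, -930)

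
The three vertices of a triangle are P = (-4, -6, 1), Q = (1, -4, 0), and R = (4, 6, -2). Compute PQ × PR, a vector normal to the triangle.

(6, 7, 44)

PQ = (5, 2, -1)
PR = (8, 12, -3)
i: 2·(-3) - (-1)·12 = -6 - (-12) = 6
j: (-1)·8 - 5·(-3) = -8 - (-15) = 7
k: 5·12 - 2·8 = 60 - 16 = 44
PQ × PR = (6, 7, 44)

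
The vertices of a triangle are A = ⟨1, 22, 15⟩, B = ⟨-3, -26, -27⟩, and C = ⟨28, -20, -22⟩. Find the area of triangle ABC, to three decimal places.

AB = (-4, -48, -42),  AC = (27, -42, -37)
i: (-48)·(-37) - (-42)·(-42) = 1776 - 1764 = 12
j: (-42)·27 - (-4)·(-37) = -1134 - 148 = -1282
k: (-4)·(-42) - (-48)·27 = 168 - (-1296) = 1464
AB × AC = (12, -1282, 1464)
|AB × AC| = √3786964 ≈ 1946.0123
area = ½ · 1946.0123 ≈ 973.006

973.006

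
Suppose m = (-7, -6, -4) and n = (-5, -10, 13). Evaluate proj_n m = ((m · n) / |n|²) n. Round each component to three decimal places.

(-0.731, -1.463, 1.901)

m · n = (-7)·(-5) + (-6)·(-10) + (-4)·13 = 35 + 60 - 52 = 43
|n|² = 25 + 100 + 169 = 294
proj_n m = (43/294) · (-5, -10, 13) ≈ (-0.731, -1.463, 1.901)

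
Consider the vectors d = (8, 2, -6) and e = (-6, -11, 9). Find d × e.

i: 2·9 - (-6)·(-11) = 18 - 66 = -48
j: (-6)·(-6) - 8·9 = 36 - 72 = -36
k: 8·(-11) - 2·(-6) = -88 - (-12) = -76
d × e = (-48, -36, -76)

(-48, -36, -76)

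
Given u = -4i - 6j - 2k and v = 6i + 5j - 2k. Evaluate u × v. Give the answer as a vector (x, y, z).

(22, -20, 16)

i: (-6)·(-2) - (-2)·5 = 12 - (-10) = 22
j: (-2)·6 - (-4)·(-2) = -12 - 8 = -20
k: (-4)·5 - (-6)·6 = -20 - (-36) = 16
u × v = (22, -20, 16)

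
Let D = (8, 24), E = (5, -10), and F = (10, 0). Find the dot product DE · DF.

DE = E − D = (-3, -34)
DF = F − D = (2, -24)
DE · DF = (-3)·2 + (-34)·(-24) = -6 + 816 = 810

810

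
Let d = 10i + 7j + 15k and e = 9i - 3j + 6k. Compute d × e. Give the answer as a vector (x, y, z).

(87, 75, -93)

i: 7·6 - 15·(-3) = 42 - (-45) = 87
j: 15·9 - 10·6 = 135 - 60 = 75
k: 10·(-3) - 7·9 = -30 - 63 = -93
d × e = (87, 75, -93)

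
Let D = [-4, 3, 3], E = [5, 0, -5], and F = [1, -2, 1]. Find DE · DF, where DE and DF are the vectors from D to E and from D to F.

DE = E − D = (9, -3, -8)
DF = F − D = (5, -5, -2)
DE · DF = 9·5 + (-3)·(-5) + (-8)·(-2) = 45 + 15 + 16 = 76

76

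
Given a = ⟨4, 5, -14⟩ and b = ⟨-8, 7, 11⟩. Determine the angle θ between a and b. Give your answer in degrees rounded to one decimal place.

129.9

a · b = 4·(-8) + 5·7 + (-14)·11 = -32 + 35 - 154 = -151
|a|² = 16 + 25 + 196 = 237,  |a| = √237 ≈ 15.394804
|b|² = 64 + 49 + 121 = 234,  |b| = √234 ≈ 15.297059
cos θ = -151 / (15.394804 · 15.297059) ≈ -0.64120
θ = arccos(-0.64120) ≈ 129.9°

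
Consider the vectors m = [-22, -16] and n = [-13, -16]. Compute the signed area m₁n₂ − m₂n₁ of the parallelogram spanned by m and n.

(-22)·(-16) - (-16)·(-13) = 352 - 208 = 144

144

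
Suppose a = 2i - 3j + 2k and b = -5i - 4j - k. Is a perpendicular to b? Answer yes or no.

a · b = 2·(-5) + (-3)·(-4) + 2·(-1) = -10 + 12 - 2 = 0
Zero, so the vectors are orthogonal.

yes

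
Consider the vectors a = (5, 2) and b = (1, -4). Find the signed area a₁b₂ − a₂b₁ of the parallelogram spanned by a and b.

5·(-4) - 2·1 = -20 - 2 = -22

-22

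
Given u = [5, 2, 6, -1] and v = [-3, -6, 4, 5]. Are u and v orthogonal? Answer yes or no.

u · v = 5·(-3) + 2·(-6) + 6·4 + (-1)·5 = -15 - 12 + 24 - 5 = -8
Nonzero, so the vectors are not orthogonal.

no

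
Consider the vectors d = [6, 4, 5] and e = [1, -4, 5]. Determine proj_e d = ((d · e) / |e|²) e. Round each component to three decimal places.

(0.357, -1.429, 1.786)

d · e = 6·1 + 4·(-4) + 5·5 = 6 - 16 + 25 = 15
|e|² = 1 + 16 + 25 = 42
proj_e d = (15/42) · (1, -4, 5) ≈ (0.357, -1.429, 1.786)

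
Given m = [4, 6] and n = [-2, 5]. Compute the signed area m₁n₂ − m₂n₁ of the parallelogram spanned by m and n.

4·5 - 6·(-2) = 20 - (-12) = 32

32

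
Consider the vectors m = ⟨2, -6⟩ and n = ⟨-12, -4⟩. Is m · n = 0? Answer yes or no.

yes

m · n = 2·(-12) + (-6)·(-4) = -24 + 24 = 0
Zero, so the vectors are orthogonal.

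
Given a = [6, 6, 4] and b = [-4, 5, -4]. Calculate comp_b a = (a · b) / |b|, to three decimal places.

a · b = 6·(-4) + 6·5 + 4·(-4) = -24 + 30 - 16 = -10
|b| = √(16 + 25 + 16) = √57 ≈ 7.5498
comp_b a = -10 / √57 ≈ -1.325

-1.325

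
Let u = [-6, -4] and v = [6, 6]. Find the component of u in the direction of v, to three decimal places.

-7.071

u · v = (-6)·6 + (-4)·6 = -36 - 24 = -60
|v| = √(36 + 36) = √72 ≈ 8.4853
comp_v u = -60 / √72 ≈ -7.071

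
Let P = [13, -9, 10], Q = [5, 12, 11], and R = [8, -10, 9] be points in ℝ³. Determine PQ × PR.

PQ = (-8, 21, 1)
PR = (-5, -1, -1)
i: 21·(-1) - 1·(-1) = -21 - (-1) = -20
j: 1·(-5) - (-8)·(-1) = -5 - 8 = -13
k: (-8)·(-1) - 21·(-5) = 8 - (-105) = 113
PQ × PR = (-20, -13, 113)

(-20, -13, 113)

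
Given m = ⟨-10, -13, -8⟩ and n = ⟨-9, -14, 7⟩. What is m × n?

i: (-13)·7 - (-8)·(-14) = -91 - 112 = -203
j: (-8)·(-9) - (-10)·7 = 72 - (-70) = 142
k: (-10)·(-14) - (-13)·(-9) = 140 - 117 = 23
m × n = (-203, 142, 23)

(-203, 142, 23)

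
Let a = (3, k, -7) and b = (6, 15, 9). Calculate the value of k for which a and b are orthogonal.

3

a · b = 3·6 + k·15 + (-7)·9 = -45 + 15k
Set equal to 0: 15k = 45, so k = 3.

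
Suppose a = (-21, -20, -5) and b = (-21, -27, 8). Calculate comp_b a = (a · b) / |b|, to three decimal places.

a · b = (-21)·(-21) + (-20)·(-27) + (-5)·8 = 441 + 540 - 40 = 941
|b| = √(441 + 729 + 64) = √1234 ≈ 35.1283
comp_b a = 941 / √1234 ≈ 26.787

26.787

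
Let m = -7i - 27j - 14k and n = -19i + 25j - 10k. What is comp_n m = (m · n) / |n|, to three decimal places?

-12.199

m · n = (-7)·(-19) + (-27)·25 + (-14)·(-10) = 133 - 675 + 140 = -402
|n| = √(361 + 625 + 100) = √1086 ≈ 32.9545
comp_n m = -402 / √1086 ≈ -12.199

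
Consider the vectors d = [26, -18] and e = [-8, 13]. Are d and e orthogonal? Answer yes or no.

d · e = 26·(-8) + (-18)·13 = -208 - 234 = -442
Nonzero, so the vectors are not orthogonal.

no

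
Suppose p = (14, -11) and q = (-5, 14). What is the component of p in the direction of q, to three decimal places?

-15.068

p · q = 14·(-5) + (-11)·14 = -70 - 154 = -224
|q| = √(25 + 196) = √221 ≈ 14.8661
comp_q p = -224 / √221 ≈ -15.068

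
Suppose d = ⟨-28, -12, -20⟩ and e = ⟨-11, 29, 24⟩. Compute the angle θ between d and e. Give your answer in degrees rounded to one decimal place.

d · e = (-28)·(-11) + (-12)·29 + (-20)·24 = 308 - 348 - 480 = -520
|d|² = 784 + 144 + 400 = 1328,  |d| = √1328 ≈ 36.441734
|e|² = 121 + 841 + 576 = 1538,  |e| = √1538 ≈ 39.217343
cos θ = -520 / (36.441734 · 39.217343) ≈ -0.36385
θ = arccos(-0.36385) ≈ 111.3°

111.3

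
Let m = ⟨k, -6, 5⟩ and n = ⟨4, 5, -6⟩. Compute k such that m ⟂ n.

m · n = k·4 + (-6)·5 + 5·(-6) = -60 + 4k
Set equal to 0: 4k = 60, so k = 15.

15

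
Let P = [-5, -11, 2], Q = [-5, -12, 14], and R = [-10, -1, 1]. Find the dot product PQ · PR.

-22

PQ = Q − P = (0, -1, 12)
PR = R − P = (-5, 10, -1)
PQ · PR = 0·(-5) + (-1)·10 + 12·(-1) = 0 - 10 - 12 = -22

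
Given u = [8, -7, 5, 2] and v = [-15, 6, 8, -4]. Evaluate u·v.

u · v = 8·(-15) + (-7)·6 + 5·8 + 2·(-4) = -120 - 42 + 40 - 8 = -130

-130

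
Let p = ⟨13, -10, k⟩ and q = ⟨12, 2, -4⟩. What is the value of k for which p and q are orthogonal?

p · q = 13·12 + (-10)·2 + k·(-4) = 136 - 4k
Set equal to 0: -4k = -136, so k = 34.

34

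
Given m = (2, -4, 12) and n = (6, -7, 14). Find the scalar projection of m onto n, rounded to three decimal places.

m · n = 2·6 + (-4)·(-7) + 12·14 = 12 + 28 + 168 = 208
|n| = √(36 + 49 + 196) = √281 ≈ 16.7631
comp_n m = 208 / √281 ≈ 12.408

12.408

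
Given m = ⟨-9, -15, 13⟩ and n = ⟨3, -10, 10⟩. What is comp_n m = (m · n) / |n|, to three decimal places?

m · n = (-9)·3 + (-15)·(-10) + 13·10 = -27 + 150 + 130 = 253
|n| = √(9 + 100 + 100) = √209 ≈ 14.4568
comp_n m = 253 / √209 ≈ 17.500

17.500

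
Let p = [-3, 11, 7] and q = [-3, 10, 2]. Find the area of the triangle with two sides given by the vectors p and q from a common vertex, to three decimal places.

i: 11·2 - 7·10 = 22 - 70 = -48
j: 7·(-3) - (-3)·2 = -21 - (-6) = -15
k: (-3)·10 - 11·(-3) = -30 - (-33) = 3
p × q = (-48, -15, 3)
|p × q| = √((-48)² + (-15)² + 3²) = √2538 ≈ 50.3786
area = ½ · 50.3786 ≈ 25.189

25.189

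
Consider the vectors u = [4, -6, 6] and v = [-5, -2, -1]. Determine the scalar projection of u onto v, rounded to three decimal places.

u · v = 4·(-5) + (-6)·(-2) + 6·(-1) = -20 + 12 - 6 = -14
|v| = √(25 + 4 + 1) = √30 ≈ 5.4772
comp_v u = -14 / √30 ≈ -2.556

-2.556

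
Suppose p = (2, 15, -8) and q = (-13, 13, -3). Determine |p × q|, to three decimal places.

i: 15·(-3) - (-8)·13 = -45 - (-104) = 59
j: (-8)·(-13) - 2·(-3) = 104 - (-6) = 110
k: 2·13 - 15·(-13) = 26 - (-195) = 221
p × q = (59, 110, 221)
|p × q| = √(59² + 110² + 221²) = √64422 ≈ 253.8149

253.815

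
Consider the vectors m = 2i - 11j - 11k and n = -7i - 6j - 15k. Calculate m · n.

m · n = 2·(-7) + (-11)·(-6) + (-11)·(-15) = -14 + 66 + 165 = 217

217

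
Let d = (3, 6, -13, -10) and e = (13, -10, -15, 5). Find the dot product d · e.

d · e = 3·13 + 6·(-10) + (-13)·(-15) + (-10)·5 = 39 - 60 + 195 - 50 = 124

124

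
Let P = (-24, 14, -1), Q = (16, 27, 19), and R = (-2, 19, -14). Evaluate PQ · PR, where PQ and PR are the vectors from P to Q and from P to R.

PQ = Q − P = (40, 13, 20)
PR = R − P = (22, 5, -13)
PQ · PR = 40·22 + 13·5 + 20·(-13) = 880 + 65 - 260 = 685

685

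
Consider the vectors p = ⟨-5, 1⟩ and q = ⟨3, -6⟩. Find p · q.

-21

p · q = (-5)·3 + 1·(-6) = -15 - 6 = -21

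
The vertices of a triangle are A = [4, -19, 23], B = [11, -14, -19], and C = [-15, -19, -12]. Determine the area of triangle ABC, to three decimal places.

AB = (7, 5, -42),  AC = (-19, 0, -35)
i: 5·(-35) - (-42)·0 = -175 - 0 = -175
j: (-42)·(-19) - 7·(-35) = 798 - (-245) = 1043
k: 7·0 - 5·(-19) = 0 - (-95) = 95
AB × AC = (-175, 1043, 95)
|AB × AC| = √1127499 ≈ 1061.8376
area = ½ · 1061.8376 ≈ 530.919

530.919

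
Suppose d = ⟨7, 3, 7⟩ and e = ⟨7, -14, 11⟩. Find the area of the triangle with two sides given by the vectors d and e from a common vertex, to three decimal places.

i: 3·11 - 7·(-14) = 33 - (-98) = 131
j: 7·7 - 7·11 = 49 - 77 = -28
k: 7·(-14) - 3·7 = -98 - 21 = -119
d × e = (131, -28, -119)
|d × e| = √(131² + (-28)² + (-119)²) = √32106 ≈ 179.1815
area = ½ · 179.1815 ≈ 89.591

89.591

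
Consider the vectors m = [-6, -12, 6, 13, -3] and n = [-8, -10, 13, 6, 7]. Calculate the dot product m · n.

m · n = (-6)·(-8) + (-12)·(-10) + 6·13 + 13·6 + (-3)·7 = 48 + 120 + 78 + 78 - 21 = 303

303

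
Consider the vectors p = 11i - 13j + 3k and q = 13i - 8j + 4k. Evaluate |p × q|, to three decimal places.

85.849

i: (-13)·4 - 3·(-8) = -52 - (-24) = -28
j: 3·13 - 11·4 = 39 - 44 = -5
k: 11·(-8) - (-13)·13 = -88 - (-169) = 81
p × q = (-28, -5, 81)
|p × q| = √((-28)² + (-5)² + 81²) = √7370 ≈ 85.8487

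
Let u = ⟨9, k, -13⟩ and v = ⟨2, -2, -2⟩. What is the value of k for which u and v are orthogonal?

22

u · v = 9·2 + k·(-2) + (-13)·(-2) = 44 - 2k
Set equal to 0: -2k = -44, so k = 22.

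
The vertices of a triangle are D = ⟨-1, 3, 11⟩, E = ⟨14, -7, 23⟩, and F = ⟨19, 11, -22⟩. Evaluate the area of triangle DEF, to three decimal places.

417.547

DE = (15, -10, 12),  DF = (20, 8, -33)
i: (-10)·(-33) - 12·8 = 330 - 96 = 234
j: 12·20 - 15·(-33) = 240 - (-495) = 735
k: 15·8 - (-10)·20 = 120 - (-200) = 320
DE × DF = (234, 735, 320)
|DE × DF| = √697381 ≈ 835.0934
area = ½ · 835.0934 ≈ 417.547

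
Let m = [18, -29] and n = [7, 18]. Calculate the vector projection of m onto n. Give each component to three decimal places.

m · n = 18·7 + (-29)·18 = 126 - 522 = -396
|n|² = 49 + 324 = 373
proj_n m = (-396/373) · (7, 18) ≈ (-7.432, -19.110)

(-7.432, -19.110)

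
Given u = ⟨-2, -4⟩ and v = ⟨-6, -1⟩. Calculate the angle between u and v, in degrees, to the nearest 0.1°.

54.0

u · v = (-2)·(-6) + (-4)·(-1) = 12 + 4 = 16
|u|² = 4 + 16 = 20,  |u| = √20 ≈ 4.472136
|v|² = 36 + 1 = 37,  |v| = √37 ≈ 6.082763
cos θ = 16 / (4.472136 · 6.082763) ≈ 0.58817
θ = arccos(0.58817) ≈ 54.0°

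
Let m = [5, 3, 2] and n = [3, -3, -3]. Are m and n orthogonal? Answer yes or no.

yes

m · n = 5·3 + 3·(-3) + 2·(-3) = 15 - 9 - 6 = 0
Zero, so the vectors are orthogonal.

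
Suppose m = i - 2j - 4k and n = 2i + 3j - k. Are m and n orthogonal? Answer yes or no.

yes

m · n = 1·2 + (-2)·3 + (-4)·(-1) = 2 - 6 + 4 = 0
Zero, so the vectors are orthogonal.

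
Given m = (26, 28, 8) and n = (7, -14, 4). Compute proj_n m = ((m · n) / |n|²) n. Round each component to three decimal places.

(-4.774, 9.548, -2.728)

m · n = 26·7 + 28·(-14) + 8·4 = 182 - 392 + 32 = -178
|n|² = 49 + 196 + 16 = 261
proj_n m = (-178/261) · (7, -14, 4) ≈ (-4.774, 9.548, -2.728)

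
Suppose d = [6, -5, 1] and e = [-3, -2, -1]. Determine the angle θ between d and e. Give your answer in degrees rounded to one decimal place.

d · e = 6·(-3) + (-5)·(-2) + 1·(-1) = -18 + 10 - 1 = -9
|d|² = 36 + 25 + 1 = 62,  |d| = √62 ≈ 7.874008
|e|² = 9 + 4 + 1 = 14,  |e| = √14 ≈ 3.741657
cos θ = -9 / (7.874008 · 3.741657) ≈ -0.30548
θ = arccos(-0.30548) ≈ 107.8°

107.8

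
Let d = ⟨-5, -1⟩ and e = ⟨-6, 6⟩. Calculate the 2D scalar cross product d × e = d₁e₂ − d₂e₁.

(-5)·6 - (-1)·(-6) = -30 - 6 = -36

-36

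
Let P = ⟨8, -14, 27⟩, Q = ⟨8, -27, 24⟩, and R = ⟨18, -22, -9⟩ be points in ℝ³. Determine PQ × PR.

PQ = (0, -13, -3)
PR = (10, -8, -36)
i: (-13)·(-36) - (-3)·(-8) = 468 - 24 = 444
j: (-3)·10 - 0·(-36) = -30 - 0 = -30
k: 0·(-8) - (-13)·10 = 0 - (-130) = 130
PQ × PR = (444, -30, 130)

(444, -30, 130)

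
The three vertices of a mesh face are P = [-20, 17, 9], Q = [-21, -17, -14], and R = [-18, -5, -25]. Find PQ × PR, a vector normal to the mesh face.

PQ = (-1, -34, -23)
PR = (2, -22, -34)
i: (-34)·(-34) - (-23)·(-22) = 1156 - 506 = 650
j: (-23)·2 - (-1)·(-34) = -46 - 34 = -80
k: (-1)·(-22) - (-34)·2 = 22 - (-68) = 90
PQ × PR = (650, -80, 90)

(650, -80, 90)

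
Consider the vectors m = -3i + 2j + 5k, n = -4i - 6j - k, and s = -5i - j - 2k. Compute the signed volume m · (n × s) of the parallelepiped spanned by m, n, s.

-169

n × s:
i: (-6)·(-2) - (-1)·(-1) = 12 - 1 = 11
j: (-1)·(-5) - (-4)·(-2) = 5 - 8 = -3
k: (-4)·(-1) - (-6)·(-5) = 4 - 30 = -26
n × s = (11, -3, -26)
m · (n × s) = (-3)·11 + 2·(-3) + 5·(-26) = -33 - 6 - 130 = -169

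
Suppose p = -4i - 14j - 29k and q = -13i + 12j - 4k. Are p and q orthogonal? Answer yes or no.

p · q = (-4)·(-13) + (-14)·12 + (-29)·(-4) = 52 - 168 + 116 = 0
Zero, so the vectors are orthogonal.

yes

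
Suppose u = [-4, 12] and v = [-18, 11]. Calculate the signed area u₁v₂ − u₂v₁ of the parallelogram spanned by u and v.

172

(-4)·11 - 12·(-18) = -44 - (-216) = 172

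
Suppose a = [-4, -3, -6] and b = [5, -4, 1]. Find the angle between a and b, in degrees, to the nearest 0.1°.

a · b = (-4)·5 + (-3)·(-4) + (-6)·1 = -20 + 12 - 6 = -14
|a|² = 16 + 9 + 36 = 61,  |a| = √61 ≈ 7.810250
|b|² = 25 + 16 + 1 = 42,  |b| = √42 ≈ 6.480741
cos θ = -14 / (7.810250 · 6.480741) ≈ -0.27659
θ = arccos(-0.27659) ≈ 106.1°

106.1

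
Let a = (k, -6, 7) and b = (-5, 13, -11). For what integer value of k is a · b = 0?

-31

a · b = k·(-5) + (-6)·13 + 7·(-11) = -155 - 5k
Set equal to 0: -5k = 155, so k = -31.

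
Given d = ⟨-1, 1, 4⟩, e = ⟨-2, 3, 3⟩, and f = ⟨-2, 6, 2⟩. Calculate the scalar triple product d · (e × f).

e × f:
i: 3·2 - 3·6 = 6 - 18 = -12
j: 3·(-2) - (-2)·2 = -6 - (-4) = -2
k: (-2)·6 - 3·(-2) = -12 - (-6) = -6
e × f = (-12, -2, -6)
d · (e × f) = (-1)·(-12) + 1·(-2) + 4·(-6) = 12 - 2 - 24 = -14

-14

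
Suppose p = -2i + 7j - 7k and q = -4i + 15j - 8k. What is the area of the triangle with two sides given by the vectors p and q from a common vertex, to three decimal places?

25.244

i: 7·(-8) - (-7)·15 = -56 - (-105) = 49
j: (-7)·(-4) - (-2)·(-8) = 28 - 16 = 12
k: (-2)·15 - 7·(-4) = -30 - (-28) = -2
p × q = (49, 12, -2)
|p × q| = √(49² + 12² + (-2)²) = √2549 ≈ 50.4876
area = ½ · 50.4876 ≈ 25.244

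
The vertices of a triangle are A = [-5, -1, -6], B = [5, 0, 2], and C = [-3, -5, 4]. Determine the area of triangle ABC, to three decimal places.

AB = (10, 1, 8),  AC = (2, -4, 10)
i: 1·10 - 8·(-4) = 10 - (-32) = 42
j: 8·2 - 10·10 = 16 - 100 = -84
k: 10·(-4) - 1·2 = -40 - 2 = -42
AB × AC = (42, -84, -42)
|AB × AC| = √10584 ≈ 102.8786
area = ½ · 102.8786 ≈ 51.439

51.439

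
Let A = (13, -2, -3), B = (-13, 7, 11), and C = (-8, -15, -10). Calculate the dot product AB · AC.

AB = B − A = (-26, 9, 14)
AC = C − A = (-21, -13, -7)
AB · AC = (-26)·(-21) + 9·(-13) + 14·(-7) = 546 - 117 - 98 = 331

331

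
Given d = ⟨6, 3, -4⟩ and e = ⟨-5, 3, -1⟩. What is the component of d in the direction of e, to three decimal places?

-2.874

d · e = 6·(-5) + 3·3 + (-4)·(-1) = -30 + 9 + 4 = -17
|e| = √(25 + 9 + 1) = √35 ≈ 5.9161
comp_e d = -17 / √35 ≈ -2.874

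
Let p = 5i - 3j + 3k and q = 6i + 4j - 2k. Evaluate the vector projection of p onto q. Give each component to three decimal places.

(1.286, 0.857, -0.429)

p · q = 5·6 + (-3)·4 + 3·(-2) = 30 - 12 - 6 = 12
|q|² = 36 + 16 + 4 = 56
proj_q p = (12/56) · (6, 4, -2) ≈ (1.286, 0.857, -0.429)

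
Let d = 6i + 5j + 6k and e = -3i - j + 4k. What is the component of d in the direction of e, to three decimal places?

d · e = 6·(-3) + 5·(-1) + 6·4 = -18 - 5 + 24 = 1
|e| = √(9 + 1 + 16) = √26 ≈ 5.0990
comp_e d = 1 / √26 ≈ 0.196

0.196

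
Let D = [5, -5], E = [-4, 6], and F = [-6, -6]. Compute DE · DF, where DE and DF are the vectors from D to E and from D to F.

DE = E − D = (-9, 11)
DF = F − D = (-11, -1)
DE · DF = (-9)·(-11) + 11·(-1) = 99 - 11 = 88

88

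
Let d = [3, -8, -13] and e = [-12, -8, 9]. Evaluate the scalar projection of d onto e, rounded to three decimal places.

d · e = 3·(-12) + (-8)·(-8) + (-13)·9 = -36 + 64 - 117 = -89
|e| = √(144 + 64 + 81) = √289 ≈ 17.0000
comp_e d = -89 / √289 ≈ -5.235

-5.235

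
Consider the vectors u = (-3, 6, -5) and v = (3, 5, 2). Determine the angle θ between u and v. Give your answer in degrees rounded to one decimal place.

77.7

u · v = (-3)·3 + 6·5 + (-5)·2 = -9 + 30 - 10 = 11
|u|² = 9 + 36 + 25 = 70,  |u| = √70 ≈ 8.366600
|v|² = 9 + 25 + 4 = 38,  |v| = √38 ≈ 6.164414
cos θ = 11 / (8.366600 · 6.164414) ≈ 0.21328
θ = arccos(0.21328) ≈ 77.7°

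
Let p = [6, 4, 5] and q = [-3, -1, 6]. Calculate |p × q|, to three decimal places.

i: 4·6 - 5·(-1) = 24 - (-5) = 29
j: 5·(-3) - 6·6 = -15 - 36 = -51
k: 6·(-1) - 4·(-3) = -6 - (-12) = 6
p × q = (29, -51, 6)
|p × q| = √(29² + (-51)² + 6²) = √3478 ≈ 58.9746

58.975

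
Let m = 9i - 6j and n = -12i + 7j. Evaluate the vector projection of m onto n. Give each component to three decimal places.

m · n = 9·(-12) + (-6)·7 = -108 - 42 = -150
|n|² = 144 + 49 = 193
proj_n m = (-150/193) · (-12, 7) ≈ (9.326, -5.440)

(9.326, -5.440)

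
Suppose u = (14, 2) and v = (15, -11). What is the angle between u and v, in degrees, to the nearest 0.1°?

44.4

u · v = 14·15 + 2·(-11) = 210 - 22 = 188
|u|² = 196 + 4 = 200,  |u| = √200 ≈ 14.142136
|v|² = 225 + 121 = 346,  |v| = √346 ≈ 18.601075
cos θ = 188 / (14.142136 · 18.601075) ≈ 0.71467
θ = arccos(0.71467) ≈ 44.4°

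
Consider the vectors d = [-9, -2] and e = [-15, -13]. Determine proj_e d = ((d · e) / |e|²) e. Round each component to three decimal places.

(-6.129, -5.312)

d · e = (-9)·(-15) + (-2)·(-13) = 135 + 26 = 161
|e|² = 225 + 169 = 394
proj_e d = (161/394) · (-15, -13) ≈ (-6.129, -5.312)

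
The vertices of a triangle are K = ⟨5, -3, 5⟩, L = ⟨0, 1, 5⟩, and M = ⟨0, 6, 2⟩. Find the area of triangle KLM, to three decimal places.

KL = (-5, 4, 0),  KM = (-5, 9, -3)
i: 4·(-3) - 0·9 = -12 - 0 = -12
j: 0·(-5) - (-5)·(-3) = 0 - 15 = -15
k: (-5)·9 - 4·(-5) = -45 - (-20) = -25
KL × KM = (-12, -15, -25)
|KL × KM| = √994 ≈ 31.5278
area = ½ · 31.5278 ≈ 15.764

15.764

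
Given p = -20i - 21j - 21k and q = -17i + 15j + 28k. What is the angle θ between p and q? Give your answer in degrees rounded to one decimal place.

115.9

p · q = (-20)·(-17) + (-21)·15 + (-21)·28 = 340 - 315 - 588 = -563
|p|² = 400 + 441 + 441 = 1282,  |p| = √1282 ≈ 35.805028
|q|² = 289 + 225 + 784 = 1298,  |q| = √1298 ≈ 36.027767
cos θ = -563 / (35.805028 · 36.027767) ≈ -0.43644
θ = arccos(-0.43644) ≈ 115.9°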